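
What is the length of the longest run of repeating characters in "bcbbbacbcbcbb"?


Input: "bcbbbacbcbcbb"
Scanning for longest run:
  Position 1 ('c'): new char, reset run to 1
  Position 2 ('b'): new char, reset run to 1
  Position 3 ('b'): continues run of 'b', length=2
  Position 4 ('b'): continues run of 'b', length=3
  Position 5 ('a'): new char, reset run to 1
  Position 6 ('c'): new char, reset run to 1
  Position 7 ('b'): new char, reset run to 1
  Position 8 ('c'): new char, reset run to 1
  Position 9 ('b'): new char, reset run to 1
  Position 10 ('c'): new char, reset run to 1
  Position 11 ('b'): new char, reset run to 1
  Position 12 ('b'): continues run of 'b', length=2
Longest run: 'b' with length 3

3


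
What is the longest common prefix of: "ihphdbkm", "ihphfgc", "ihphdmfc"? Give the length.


Words: ihphdbkm, ihphfgc, ihphdmfc
  Position 0: all 'i' => match
  Position 1: all 'h' => match
  Position 2: all 'p' => match
  Position 3: all 'h' => match
  Position 4: ('d', 'f', 'd') => mismatch, stop
LCP = "ihph" (length 4)

4


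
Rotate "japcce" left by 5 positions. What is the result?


Input: "japcce", rotate left by 5
First 5 characters: "japcc"
Remaining characters: "e"
Concatenate remaining + first: "e" + "japcc" = "ejapcc"

ejapcc


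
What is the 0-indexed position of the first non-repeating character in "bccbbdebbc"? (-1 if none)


Input: bccbbdebbc
Character frequencies:
  'b': 5
  'c': 3
  'd': 1
  'e': 1
Scanning left to right for freq == 1:
  Position 0 ('b'): freq=5, skip
  Position 1 ('c'): freq=3, skip
  Position 2 ('c'): freq=3, skip
  Position 3 ('b'): freq=5, skip
  Position 4 ('b'): freq=5, skip
  Position 5 ('d'): unique! => answer = 5

5


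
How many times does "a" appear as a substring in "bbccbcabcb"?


Searching for "a" in "bbccbcabcb"
Scanning each position:
  Position 0: "b" => no
  Position 1: "b" => no
  Position 2: "c" => no
  Position 3: "c" => no
  Position 4: "b" => no
  Position 5: "c" => no
  Position 6: "a" => MATCH
  Position 7: "b" => no
  Position 8: "c" => no
  Position 9: "b" => no
Total occurrences: 1

1


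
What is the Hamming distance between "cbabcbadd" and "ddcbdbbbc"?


Comparing "cbabcbadd" and "ddcbdbbbc" position by position:
  Position 0: 'c' vs 'd' => differ
  Position 1: 'b' vs 'd' => differ
  Position 2: 'a' vs 'c' => differ
  Position 3: 'b' vs 'b' => same
  Position 4: 'c' vs 'd' => differ
  Position 5: 'b' vs 'b' => same
  Position 6: 'a' vs 'b' => differ
  Position 7: 'd' vs 'b' => differ
  Position 8: 'd' vs 'c' => differ
Total differences (Hamming distance): 7

7


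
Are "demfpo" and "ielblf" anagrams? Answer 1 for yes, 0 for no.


Strings: "demfpo", "ielblf"
Sorted first:  defmop
Sorted second: befill
Differ at position 0: 'd' vs 'b' => not anagrams

0


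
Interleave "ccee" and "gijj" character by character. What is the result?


Interleaving "ccee" and "gijj":
  Position 0: 'c' from first, 'g' from second => "cg"
  Position 1: 'c' from first, 'i' from second => "ci"
  Position 2: 'e' from first, 'j' from second => "ej"
  Position 3: 'e' from first, 'j' from second => "ej"
Result: cgciejej

cgciejej


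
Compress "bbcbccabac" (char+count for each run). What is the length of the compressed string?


Input: bbcbccabac
Runs:
  'b' x 2 => "b2"
  'c' x 1 => "c1"
  'b' x 1 => "b1"
  'c' x 2 => "c2"
  'a' x 1 => "a1"
  'b' x 1 => "b1"
  'a' x 1 => "a1"
  'c' x 1 => "c1"
Compressed: "b2c1b1c2a1b1a1c1"
Compressed length: 16

16


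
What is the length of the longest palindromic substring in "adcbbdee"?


Input: "adcbbdee"
Checking substrings for palindromes:
  [3:5] "bb" (len 2) => palindrome
  [6:8] "ee" (len 2) => palindrome
Longest palindromic substring: "bb" with length 2

2


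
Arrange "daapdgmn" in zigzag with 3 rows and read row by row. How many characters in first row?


Zigzag "daapdgmn" into 3 rows:
Placing characters:
  'd' => row 0
  'a' => row 1
  'a' => row 2
  'p' => row 1
  'd' => row 0
  'g' => row 1
  'm' => row 2
  'n' => row 1
Rows:
  Row 0: "dd"
  Row 1: "apgn"
  Row 2: "am"
First row length: 2

2


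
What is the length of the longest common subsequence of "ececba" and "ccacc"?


LCS of "ececba" and "ccacc"
DP table:
           c    c    a    c    c
      0    0    0    0    0    0
  e   0    0    0    0    0    0
  c   0    1    1    1    1    1
  e   0    1    1    1    1    1
  c   0    1    2    2    2    2
  b   0    1    2    2    2    2
  a   0    1    2    3    3    3
LCS length = dp[6][5] = 3

3


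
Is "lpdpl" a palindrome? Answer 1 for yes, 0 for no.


Input: lpdpl
Reversed: lpdpl
  Compare pos 0 ('l') with pos 4 ('l'): match
  Compare pos 1 ('p') with pos 3 ('p'): match
Result: palindrome

1


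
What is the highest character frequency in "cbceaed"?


Input: cbceaed
Character counts:
  'a': 1
  'b': 1
  'c': 2
  'd': 1
  'e': 2
Maximum frequency: 2

2


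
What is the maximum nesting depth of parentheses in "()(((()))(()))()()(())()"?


Input: "()(((()))(()))()()(())()"
Tracking depth:
  Position 0 '(': depth becomes 1
  Position 1 ')': depth becomes 0
  Position 2 '(': depth becomes 1
  Position 3 '(': depth becomes 2
  Position 4 '(': depth becomes 3
  Position 5 '(': depth becomes 4
  Position 6 ')': depth becomes 3
  Position 7 ')': depth becomes 2
  Position 8 ')': depth becomes 1
  Position 9 '(': depth becomes 2
  Position 10 '(': depth becomes 3
  Position 11 ')': depth becomes 2
  Position 12 ')': depth becomes 1
  Position 13 ')': depth becomes 0
  Position 14 '(': depth becomes 1
  Position 15 ')': depth becomes 0
  Position 16 '(': depth becomes 1
  Position 17 ')': depth becomes 0
  Position 18 '(': depth becomes 1
  Position 19 '(': depth becomes 2
  Position 20 ')': depth becomes 1
  Position 21 ')': depth becomes 0
  Position 22 '(': depth becomes 1
  Position 23 ')': depth becomes 0
Maximum depth reached: 4

4


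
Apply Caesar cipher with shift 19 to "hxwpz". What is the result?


Caesar cipher: shift "hxwpz" by 19
  'h' (pos 7) + 19 = pos 0 = 'a'
  'x' (pos 23) + 19 = pos 16 = 'q'
  'w' (pos 22) + 19 = pos 15 = 'p'
  'p' (pos 15) + 19 = pos 8 = 'i'
  'z' (pos 25) + 19 = pos 18 = 's'
Result: aqpis

aqpis


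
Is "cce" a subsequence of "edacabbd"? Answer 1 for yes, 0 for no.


Check if "cce" is a subsequence of "edacabbd"
Greedy scan:
  Position 0 ('e'): no match needed
  Position 1 ('d'): no match needed
  Position 2 ('a'): no match needed
  Position 3 ('c'): matches sub[0] = 'c'
  Position 4 ('a'): no match needed
  Position 5 ('b'): no match needed
  Position 6 ('b'): no match needed
  Position 7 ('d'): no match needed
Only matched 1/3 characters => not a subsequence

0


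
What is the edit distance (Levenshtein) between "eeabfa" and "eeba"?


Computing edit distance: "eeabfa" -> "eeba"
DP table:
           e    e    b    a
      0    1    2    3    4
  e   1    0    1    2    3
  e   2    1    0    1    2
  a   3    2    1    1    1
  b   4    3    2    1    2
  f   5    4    3    2    2
  a   6    5    4    3    2
Edit distance = dp[6][4] = 2

2


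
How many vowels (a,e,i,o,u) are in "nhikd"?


Input: nhikd
Checking each character:
  'n' at position 0: consonant
  'h' at position 1: consonant
  'i' at position 2: vowel (running total: 1)
  'k' at position 3: consonant
  'd' at position 4: consonant
Total vowels: 1

1


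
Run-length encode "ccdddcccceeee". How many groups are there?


Input: ccdddcccceeee
Scanning for consecutive runs:
  Group 1: 'c' x 2 (positions 0-1)
  Group 2: 'd' x 3 (positions 2-4)
  Group 3: 'c' x 4 (positions 5-8)
  Group 4: 'e' x 4 (positions 9-12)
Total groups: 4

4


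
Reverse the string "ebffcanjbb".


Input: ebffcanjbb
Reading characters right to left:
  Position 9: 'b'
  Position 8: 'b'
  Position 7: 'j'
  Position 6: 'n'
  Position 5: 'a'
  Position 4: 'c'
  Position 3: 'f'
  Position 2: 'f'
  Position 1: 'b'
  Position 0: 'e'
Reversed: bbjnacffbe

bbjnacffbe


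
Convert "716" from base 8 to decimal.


Input: "716" in base 8
Positional expansion:
  Digit '7' (value 7) x 8^2 = 448
  Digit '1' (value 1) x 8^1 = 8
  Digit '6' (value 6) x 8^0 = 6
Sum = 462

462


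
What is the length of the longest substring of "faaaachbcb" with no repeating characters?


Input: "faaaachbcb"
Sliding window (track last position of each char):
  Position 0 ('f'): window [0,0] length 1 -- new best
  Position 1 ('a'): window [0,1] length 2 -- new best
  Position 2 ('a'): repeat (last at 1), move window start to 2
  Position 2 ('a'): window [2,2] length 1
  Position 3 ('a'): repeat (last at 2), move window start to 3
  Position 3 ('a'): window [3,3] length 1
  Position 4 ('a'): repeat (last at 3), move window start to 4
  Position 4 ('a'): window [4,4] length 1
  Position 5 ('c'): window [4,5] length 2
  Position 6 ('h'): window [4,6] length 3 -- new best
  Position 7 ('b'): window [4,7] length 4 -- new best
  Position 8 ('c'): repeat (last at 5), move window start to 6
  Position 8 ('c'): window [6,8] length 3
  Position 9 ('b'): repeat (last at 7), move window start to 8
  Position 9 ('b'): window [8,9] length 2
Longest substring with no repeats: "achb" with length 4

4


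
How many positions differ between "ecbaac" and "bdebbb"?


Comparing "ecbaac" and "bdebbb" position by position:
  Position 0: 'e' vs 'b' => DIFFER
  Position 1: 'c' vs 'd' => DIFFER
  Position 2: 'b' vs 'e' => DIFFER
  Position 3: 'a' vs 'b' => DIFFER
  Position 4: 'a' vs 'b' => DIFFER
  Position 5: 'c' vs 'b' => DIFFER
Positions that differ: 6

6


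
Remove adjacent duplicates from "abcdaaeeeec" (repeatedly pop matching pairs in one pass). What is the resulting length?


Input: abcdaaeeeec
Stack-based adjacent duplicate removal:
  Read 'a': push. Stack: a
  Read 'b': push. Stack: ab
  Read 'c': push. Stack: abc
  Read 'd': push. Stack: abcd
  Read 'a': push. Stack: abcda
  Read 'a': matches stack top 'a' => pop. Stack: abcd
  Read 'e': push. Stack: abcde
  Read 'e': matches stack top 'e' => pop. Stack: abcd
  Read 'e': push. Stack: abcde
  Read 'e': matches stack top 'e' => pop. Stack: abcd
  Read 'c': push. Stack: abcdc
Final stack: "abcdc" (length 5)

5


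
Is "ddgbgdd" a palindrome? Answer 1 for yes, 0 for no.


Input: ddgbgdd
Reversed: ddgbgdd
  Compare pos 0 ('d') with pos 6 ('d'): match
  Compare pos 1 ('d') with pos 5 ('d'): match
  Compare pos 2 ('g') with pos 4 ('g'): match
Result: palindrome

1


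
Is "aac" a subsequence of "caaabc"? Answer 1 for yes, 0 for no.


Check if "aac" is a subsequence of "caaabc"
Greedy scan:
  Position 0 ('c'): no match needed
  Position 1 ('a'): matches sub[0] = 'a'
  Position 2 ('a'): matches sub[1] = 'a'
  Position 3 ('a'): no match needed
  Position 4 ('b'): no match needed
  Position 5 ('c'): matches sub[2] = 'c'
All 3 characters matched => is a subsequence

1


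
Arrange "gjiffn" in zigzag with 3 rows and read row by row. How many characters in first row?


Zigzag "gjiffn" into 3 rows:
Placing characters:
  'g' => row 0
  'j' => row 1
  'i' => row 2
  'f' => row 1
  'f' => row 0
  'n' => row 1
Rows:
  Row 0: "gf"
  Row 1: "jfn"
  Row 2: "i"
First row length: 2

2


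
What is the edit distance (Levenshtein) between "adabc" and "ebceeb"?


Computing edit distance: "adabc" -> "ebceeb"
DP table:
           e    b    c    e    e    b
      0    1    2    3    4    5    6
  a   1    1    2    3    4    5    6
  d   2    2    2    3    4    5    6
  a   3    3    3    3    4    5    6
  b   4    4    3    4    4    5    5
  c   5    5    4    3    4    5    6
Edit distance = dp[5][6] = 6

6


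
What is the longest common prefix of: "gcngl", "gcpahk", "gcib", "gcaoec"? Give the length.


Words: gcngl, gcpahk, gcib, gcaoec
  Position 0: all 'g' => match
  Position 1: all 'c' => match
  Position 2: ('n', 'p', 'i', 'a') => mismatch, stop
LCP = "gc" (length 2)

2


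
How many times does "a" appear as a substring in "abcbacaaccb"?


Searching for "a" in "abcbacaaccb"
Scanning each position:
  Position 0: "a" => MATCH
  Position 1: "b" => no
  Position 2: "c" => no
  Position 3: "b" => no
  Position 4: "a" => MATCH
  Position 5: "c" => no
  Position 6: "a" => MATCH
  Position 7: "a" => MATCH
  Position 8: "c" => no
  Position 9: "c" => no
  Position 10: "b" => no
Total occurrences: 4

4


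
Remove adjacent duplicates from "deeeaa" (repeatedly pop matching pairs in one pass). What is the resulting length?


Input: deeeaa
Stack-based adjacent duplicate removal:
  Read 'd': push. Stack: d
  Read 'e': push. Stack: de
  Read 'e': matches stack top 'e' => pop. Stack: d
  Read 'e': push. Stack: de
  Read 'a': push. Stack: dea
  Read 'a': matches stack top 'a' => pop. Stack: de
Final stack: "de" (length 2)

2


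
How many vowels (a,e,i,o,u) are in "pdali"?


Input: pdali
Checking each character:
  'p' at position 0: consonant
  'd' at position 1: consonant
  'a' at position 2: vowel (running total: 1)
  'l' at position 3: consonant
  'i' at position 4: vowel (running total: 2)
Total vowels: 2

2


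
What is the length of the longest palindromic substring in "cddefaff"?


Input: "cddefaff"
Checking substrings for palindromes:
  [4:7] "faf" (len 3) => palindrome
  [1:3] "dd" (len 2) => palindrome
  [6:8] "ff" (len 2) => palindrome
Longest palindromic substring: "faf" with length 3

3


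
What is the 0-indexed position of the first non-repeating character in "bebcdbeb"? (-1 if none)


Input: bebcdbeb
Character frequencies:
  'b': 4
  'c': 1
  'd': 1
  'e': 2
Scanning left to right for freq == 1:
  Position 0 ('b'): freq=4, skip
  Position 1 ('e'): freq=2, skip
  Position 2 ('b'): freq=4, skip
  Position 3 ('c'): unique! => answer = 3

3


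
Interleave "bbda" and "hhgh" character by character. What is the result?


Interleaving "bbda" and "hhgh":
  Position 0: 'b' from first, 'h' from second => "bh"
  Position 1: 'b' from first, 'h' from second => "bh"
  Position 2: 'd' from first, 'g' from second => "dg"
  Position 3: 'a' from first, 'h' from second => "ah"
Result: bhbhdgah

bhbhdgah


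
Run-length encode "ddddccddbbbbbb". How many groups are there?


Input: ddddccddbbbbbb
Scanning for consecutive runs:
  Group 1: 'd' x 4 (positions 0-3)
  Group 2: 'c' x 2 (positions 4-5)
  Group 3: 'd' x 2 (positions 6-7)
  Group 4: 'b' x 6 (positions 8-13)
Total groups: 4

4


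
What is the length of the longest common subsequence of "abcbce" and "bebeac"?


LCS of "abcbce" and "bebeac"
DP table:
           b    e    b    e    a    c
      0    0    0    0    0    0    0
  a   0    0    0    0    0    1    1
  b   0    1    1    1    1    1    1
  c   0    1    1    1    1    1    2
  b   0    1    1    2    2    2    2
  c   0    1    1    2    2    2    3
  e   0    1    2    2    3    3    3
LCS length = dp[6][6] = 3

3


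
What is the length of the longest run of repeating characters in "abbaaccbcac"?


Input: "abbaaccbcac"
Scanning for longest run:
  Position 1 ('b'): new char, reset run to 1
  Position 2 ('b'): continues run of 'b', length=2
  Position 3 ('a'): new char, reset run to 1
  Position 4 ('a'): continues run of 'a', length=2
  Position 5 ('c'): new char, reset run to 1
  Position 6 ('c'): continues run of 'c', length=2
  Position 7 ('b'): new char, reset run to 1
  Position 8 ('c'): new char, reset run to 1
  Position 9 ('a'): new char, reset run to 1
  Position 10 ('c'): new char, reset run to 1
Longest run: 'b' with length 2

2


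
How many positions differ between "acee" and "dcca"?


Comparing "acee" and "dcca" position by position:
  Position 0: 'a' vs 'd' => DIFFER
  Position 1: 'c' vs 'c' => same
  Position 2: 'e' vs 'c' => DIFFER
  Position 3: 'e' vs 'a' => DIFFER
Positions that differ: 3

3


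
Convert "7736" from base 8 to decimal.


Input: "7736" in base 8
Positional expansion:
  Digit '7' (value 7) x 8^3 = 3584
  Digit '7' (value 7) x 8^2 = 448
  Digit '3' (value 3) x 8^1 = 24
  Digit '6' (value 6) x 8^0 = 6
Sum = 4062

4062


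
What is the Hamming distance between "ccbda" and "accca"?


Comparing "ccbda" and "accca" position by position:
  Position 0: 'c' vs 'a' => differ
  Position 1: 'c' vs 'c' => same
  Position 2: 'b' vs 'c' => differ
  Position 3: 'd' vs 'c' => differ
  Position 4: 'a' vs 'a' => same
Total differences (Hamming distance): 3

3


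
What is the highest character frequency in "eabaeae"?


Input: eabaeae
Character counts:
  'a': 3
  'b': 1
  'e': 3
Maximum frequency: 3

3


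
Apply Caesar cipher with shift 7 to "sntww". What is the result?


Caesar cipher: shift "sntww" by 7
  's' (pos 18) + 7 = pos 25 = 'z'
  'n' (pos 13) + 7 = pos 20 = 'u'
  't' (pos 19) + 7 = pos 0 = 'a'
  'w' (pos 22) + 7 = pos 3 = 'd'
  'w' (pos 22) + 7 = pos 3 = 'd'
Result: zuadd

zuadd


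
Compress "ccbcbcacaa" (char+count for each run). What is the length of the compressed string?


Input: ccbcbcacaa
Runs:
  'c' x 2 => "c2"
  'b' x 1 => "b1"
  'c' x 1 => "c1"
  'b' x 1 => "b1"
  'c' x 1 => "c1"
  'a' x 1 => "a1"
  'c' x 1 => "c1"
  'a' x 2 => "a2"
Compressed: "c2b1c1b1c1a1c1a2"
Compressed length: 16

16


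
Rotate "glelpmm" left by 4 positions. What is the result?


Input: "glelpmm", rotate left by 4
First 4 characters: "glel"
Remaining characters: "pmm"
Concatenate remaining + first: "pmm" + "glel" = "pmmglel"

pmmglel


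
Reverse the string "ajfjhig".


Input: ajfjhig
Reading characters right to left:
  Position 6: 'g'
  Position 5: 'i'
  Position 4: 'h'
  Position 3: 'j'
  Position 2: 'f'
  Position 1: 'j'
  Position 0: 'a'
Reversed: gihjfja

gihjfja


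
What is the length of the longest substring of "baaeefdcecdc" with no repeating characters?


Input: "baaeefdcecdc"
Sliding window (track last position of each char):
  Position 0 ('b'): window [0,0] length 1 -- new best
  Position 1 ('a'): window [0,1] length 2 -- new best
  Position 2 ('a'): repeat (last at 1), move window start to 2
  Position 2 ('a'): window [2,2] length 1
  Position 3 ('e'): window [2,3] length 2
  Position 4 ('e'): repeat (last at 3), move window start to 4
  Position 4 ('e'): window [4,4] length 1
  Position 5 ('f'): window [4,5] length 2
  Position 6 ('d'): window [4,6] length 3 -- new best
  Position 7 ('c'): window [4,7] length 4 -- new best
  Position 8 ('e'): repeat (last at 4), move window start to 5
  Position 8 ('e'): window [5,8] length 4
  Position 9 ('c'): repeat (last at 7), move window start to 8
  Position 9 ('c'): window [8,9] length 2
  Position 10 ('d'): window [8,10] length 3
  Position 11 ('c'): repeat (last at 9), move window start to 10
  Position 11 ('c'): window [10,11] length 2
Longest substring with no repeats: "efdc" with length 4

4


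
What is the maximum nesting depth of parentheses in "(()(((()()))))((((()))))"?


Input: "(()(((()()))))((((()))))"
Tracking depth:
  Position 0 '(': depth becomes 1
  Position 1 '(': depth becomes 2
  Position 2 ')': depth becomes 1
  Position 3 '(': depth becomes 2
  Position 4 '(': depth becomes 3
  Position 5 '(': depth becomes 4
  Position 6 '(': depth becomes 5
  Position 7 ')': depth becomes 4
  Position 8 '(': depth becomes 5
  Position 9 ')': depth becomes 4
  Position 10 ')': depth becomes 3
  Position 11 ')': depth becomes 2
  Position 12 ')': depth becomes 1
  Position 13 ')': depth becomes 0
  Position 14 '(': depth becomes 1
  Position 15 '(': depth becomes 2
  Position 16 '(': depth becomes 3
  Position 17 '(': depth becomes 4
  Position 18 '(': depth becomes 5
  Position 19 ')': depth becomes 4
  Position 20 ')': depth becomes 3
  Position 21 ')': depth becomes 2
  Position 22 ')': depth becomes 1
  Position 23 ')': depth becomes 0
Maximum depth reached: 5

5


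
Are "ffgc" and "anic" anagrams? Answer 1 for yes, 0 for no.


Strings: "ffgc", "anic"
Sorted first:  cffg
Sorted second: acin
Differ at position 0: 'c' vs 'a' => not anagrams

0


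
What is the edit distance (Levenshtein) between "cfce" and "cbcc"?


Computing edit distance: "cfce" -> "cbcc"
DP table:
           c    b    c    c
      0    1    2    3    4
  c   1    0    1    2    3
  f   2    1    1    2    3
  c   3    2    2    1    2
  e   4    3    3    2    2
Edit distance = dp[4][4] = 2

2


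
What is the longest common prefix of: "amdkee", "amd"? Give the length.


Words: amdkee, amd
  Position 0: all 'a' => match
  Position 1: all 'm' => match
  Position 2: all 'd' => match
LCP = "amd" (length 3)

3


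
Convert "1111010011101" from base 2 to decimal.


Input: "1111010011101" in base 2
Positional expansion:
  Digit '1' (value 1) x 2^12 = 4096
  Digit '1' (value 1) x 2^11 = 2048
  Digit '1' (value 1) x 2^10 = 1024
  Digit '1' (value 1) x 2^9 = 512
  Digit '0' (value 0) x 2^8 = 0
  Digit '1' (value 1) x 2^7 = 128
  Digit '0' (value 0) x 2^6 = 0
  Digit '0' (value 0) x 2^5 = 0
  Digit '1' (value 1) x 2^4 = 16
  Digit '1' (value 1) x 2^3 = 8
  Digit '1' (value 1) x 2^2 = 4
  Digit '0' (value 0) x 2^1 = 0
  Digit '1' (value 1) x 2^0 = 1
Sum = 7837

7837


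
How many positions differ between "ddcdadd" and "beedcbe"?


Comparing "ddcdadd" and "beedcbe" position by position:
  Position 0: 'd' vs 'b' => DIFFER
  Position 1: 'd' vs 'e' => DIFFER
  Position 2: 'c' vs 'e' => DIFFER
  Position 3: 'd' vs 'd' => same
  Position 4: 'a' vs 'c' => DIFFER
  Position 5: 'd' vs 'b' => DIFFER
  Position 6: 'd' vs 'e' => DIFFER
Positions that differ: 6

6


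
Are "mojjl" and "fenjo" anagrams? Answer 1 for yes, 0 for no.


Strings: "mojjl", "fenjo"
Sorted first:  jjlmo
Sorted second: efjno
Differ at position 0: 'j' vs 'e' => not anagrams

0


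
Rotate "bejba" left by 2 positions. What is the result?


Input: "bejba", rotate left by 2
First 2 characters: "be"
Remaining characters: "jba"
Concatenate remaining + first: "jba" + "be" = "jbabe"

jbabe


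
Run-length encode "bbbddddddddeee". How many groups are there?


Input: bbbddddddddeee
Scanning for consecutive runs:
  Group 1: 'b' x 3 (positions 0-2)
  Group 2: 'd' x 8 (positions 3-10)
  Group 3: 'e' x 3 (positions 11-13)
Total groups: 3

3


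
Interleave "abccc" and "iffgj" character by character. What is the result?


Interleaving "abccc" and "iffgj":
  Position 0: 'a' from first, 'i' from second => "ai"
  Position 1: 'b' from first, 'f' from second => "bf"
  Position 2: 'c' from first, 'f' from second => "cf"
  Position 3: 'c' from first, 'g' from second => "cg"
  Position 4: 'c' from first, 'j' from second => "cj"
Result: aibfcfcgcj

aibfcfcgcj


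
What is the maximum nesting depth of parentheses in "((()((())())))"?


Input: "((()((())())))"
Tracking depth:
  Position 0 '(': depth becomes 1
  Position 1 '(': depth becomes 2
  Position 2 '(': depth becomes 3
  Position 3 ')': depth becomes 2
  Position 4 '(': depth becomes 3
  Position 5 '(': depth becomes 4
  Position 6 '(': depth becomes 5
  Position 7 ')': depth becomes 4
  Position 8 ')': depth becomes 3
  Position 9 '(': depth becomes 4
  Position 10 ')': depth becomes 3
  Position 11 ')': depth becomes 2
  Position 12 ')': depth becomes 1
  Position 13 ')': depth becomes 0
Maximum depth reached: 5

5


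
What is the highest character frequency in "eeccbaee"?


Input: eeccbaee
Character counts:
  'a': 1
  'b': 1
  'c': 2
  'e': 4
Maximum frequency: 4

4


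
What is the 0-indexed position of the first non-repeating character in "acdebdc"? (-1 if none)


Input: acdebdc
Character frequencies:
  'a': 1
  'b': 1
  'c': 2
  'd': 2
  'e': 1
Scanning left to right for freq == 1:
  Position 0 ('a'): unique! => answer = 0

0


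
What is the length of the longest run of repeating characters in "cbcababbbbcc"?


Input: "cbcababbbbcc"
Scanning for longest run:
  Position 1 ('b'): new char, reset run to 1
  Position 2 ('c'): new char, reset run to 1
  Position 3 ('a'): new char, reset run to 1
  Position 4 ('b'): new char, reset run to 1
  Position 5 ('a'): new char, reset run to 1
  Position 6 ('b'): new char, reset run to 1
  Position 7 ('b'): continues run of 'b', length=2
  Position 8 ('b'): continues run of 'b', length=3
  Position 9 ('b'): continues run of 'b', length=4
  Position 10 ('c'): new char, reset run to 1
  Position 11 ('c'): continues run of 'c', length=2
Longest run: 'b' with length 4

4


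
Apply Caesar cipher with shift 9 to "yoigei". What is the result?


Caesar cipher: shift "yoigei" by 9
  'y' (pos 24) + 9 = pos 7 = 'h'
  'o' (pos 14) + 9 = pos 23 = 'x'
  'i' (pos 8) + 9 = pos 17 = 'r'
  'g' (pos 6) + 9 = pos 15 = 'p'
  'e' (pos 4) + 9 = pos 13 = 'n'
  'i' (pos 8) + 9 = pos 17 = 'r'
Result: hxrpnr

hxrpnr


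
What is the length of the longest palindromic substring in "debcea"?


Input: "debcea"
Checking substrings for palindromes:
  No multi-char palindromic substrings found
Longest palindromic substring: "d" with length 1

1


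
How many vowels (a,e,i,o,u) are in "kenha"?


Input: kenha
Checking each character:
  'k' at position 0: consonant
  'e' at position 1: vowel (running total: 1)
  'n' at position 2: consonant
  'h' at position 3: consonant
  'a' at position 4: vowel (running total: 2)
Total vowels: 2

2


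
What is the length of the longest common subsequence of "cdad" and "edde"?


LCS of "cdad" and "edde"
DP table:
           e    d    d    e
      0    0    0    0    0
  c   0    0    0    0    0
  d   0    0    1    1    1
  a   0    0    1    1    1
  d   0    0    1    2    2
LCS length = dp[4][4] = 2

2


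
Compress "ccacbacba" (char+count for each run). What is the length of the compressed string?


Input: ccacbacba
Runs:
  'c' x 2 => "c2"
  'a' x 1 => "a1"
  'c' x 1 => "c1"
  'b' x 1 => "b1"
  'a' x 1 => "a1"
  'c' x 1 => "c1"
  'b' x 1 => "b1"
  'a' x 1 => "a1"
Compressed: "c2a1c1b1a1c1b1a1"
Compressed length: 16

16


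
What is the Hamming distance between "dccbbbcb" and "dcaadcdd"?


Comparing "dccbbbcb" and "dcaadcdd" position by position:
  Position 0: 'd' vs 'd' => same
  Position 1: 'c' vs 'c' => same
  Position 2: 'c' vs 'a' => differ
  Position 3: 'b' vs 'a' => differ
  Position 4: 'b' vs 'd' => differ
  Position 5: 'b' vs 'c' => differ
  Position 6: 'c' vs 'd' => differ
  Position 7: 'b' vs 'd' => differ
Total differences (Hamming distance): 6

6


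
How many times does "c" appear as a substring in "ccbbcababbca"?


Searching for "c" in "ccbbcababbca"
Scanning each position:
  Position 0: "c" => MATCH
  Position 1: "c" => MATCH
  Position 2: "b" => no
  Position 3: "b" => no
  Position 4: "c" => MATCH
  Position 5: "a" => no
  Position 6: "b" => no
  Position 7: "a" => no
  Position 8: "b" => no
  Position 9: "b" => no
  Position 10: "c" => MATCH
  Position 11: "a" => no
Total occurrences: 4

4


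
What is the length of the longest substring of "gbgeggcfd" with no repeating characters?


Input: "gbgeggcfd"
Sliding window (track last position of each char):
  Position 0 ('g'): window [0,0] length 1 -- new best
  Position 1 ('b'): window [0,1] length 2 -- new best
  Position 2 ('g'): repeat (last at 0), move window start to 1
  Position 2 ('g'): window [1,2] length 2
  Position 3 ('e'): window [1,3] length 3 -- new best
  Position 4 ('g'): repeat (last at 2), move window start to 3
  Position 4 ('g'): window [3,4] length 2
  Position 5 ('g'): repeat (last at 4), move window start to 5
  Position 5 ('g'): window [5,5] length 1
  Position 6 ('c'): window [5,6] length 2
  Position 7 ('f'): window [5,7] length 3
  Position 8 ('d'): window [5,8] length 4 -- new best
Longest substring with no repeats: "gcfd" with length 4

4


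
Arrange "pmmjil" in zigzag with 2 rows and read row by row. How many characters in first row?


Zigzag "pmmjil" into 2 rows:
Placing characters:
  'p' => row 0
  'm' => row 1
  'm' => row 0
  'j' => row 1
  'i' => row 0
  'l' => row 1
Rows:
  Row 0: "pmi"
  Row 1: "mjl"
First row length: 3

3


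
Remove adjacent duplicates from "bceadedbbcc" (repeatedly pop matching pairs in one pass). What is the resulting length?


Input: bceadedbbcc
Stack-based adjacent duplicate removal:
  Read 'b': push. Stack: b
  Read 'c': push. Stack: bc
  Read 'e': push. Stack: bce
  Read 'a': push. Stack: bcea
  Read 'd': push. Stack: bcead
  Read 'e': push. Stack: bceade
  Read 'd': push. Stack: bceaded
  Read 'b': push. Stack: bceadedb
  Read 'b': matches stack top 'b' => pop. Stack: bceaded
  Read 'c': push. Stack: bceadedc
  Read 'c': matches stack top 'c' => pop. Stack: bceaded
Final stack: "bceaded" (length 7)

7


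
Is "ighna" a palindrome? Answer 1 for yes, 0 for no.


Input: ighna
Reversed: anhgi
  Compare pos 0 ('i') with pos 4 ('a'): MISMATCH
  Compare pos 1 ('g') with pos 3 ('n'): MISMATCH
Result: not a palindrome

0


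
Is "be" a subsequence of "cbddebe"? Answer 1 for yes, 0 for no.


Check if "be" is a subsequence of "cbddebe"
Greedy scan:
  Position 0 ('c'): no match needed
  Position 1 ('b'): matches sub[0] = 'b'
  Position 2 ('d'): no match needed
  Position 3 ('d'): no match needed
  Position 4 ('e'): matches sub[1] = 'e'
  Position 5 ('b'): no match needed
  Position 6 ('e'): no match needed
All 2 characters matched => is a subsequence

1


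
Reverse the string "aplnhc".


Input: aplnhc
Reading characters right to left:
  Position 5: 'c'
  Position 4: 'h'
  Position 3: 'n'
  Position 2: 'l'
  Position 1: 'p'
  Position 0: 'a'
Reversed: chnlpa

chnlpa


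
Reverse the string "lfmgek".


Input: lfmgek
Reading characters right to left:
  Position 5: 'k'
  Position 4: 'e'
  Position 3: 'g'
  Position 2: 'm'
  Position 1: 'f'
  Position 0: 'l'
Reversed: kegmfl

kegmfl


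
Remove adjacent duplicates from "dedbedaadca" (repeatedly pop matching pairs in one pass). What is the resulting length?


Input: dedbedaadca
Stack-based adjacent duplicate removal:
  Read 'd': push. Stack: d
  Read 'e': push. Stack: de
  Read 'd': push. Stack: ded
  Read 'b': push. Stack: dedb
  Read 'e': push. Stack: dedbe
  Read 'd': push. Stack: dedbed
  Read 'a': push. Stack: dedbeda
  Read 'a': matches stack top 'a' => pop. Stack: dedbed
  Read 'd': matches stack top 'd' => pop. Stack: dedbe
  Read 'c': push. Stack: dedbec
  Read 'a': push. Stack: dedbeca
Final stack: "dedbeca" (length 7)

7


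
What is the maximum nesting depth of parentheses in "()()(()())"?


Input: "()()(()())"
Tracking depth:
  Position 0 '(': depth becomes 1
  Position 1 ')': depth becomes 0
  Position 2 '(': depth becomes 1
  Position 3 ')': depth becomes 0
  Position 4 '(': depth becomes 1
  Position 5 '(': depth becomes 2
  Position 6 ')': depth becomes 1
  Position 7 '(': depth becomes 2
  Position 8 ')': depth becomes 1
  Position 9 ')': depth becomes 0
Maximum depth reached: 2

2


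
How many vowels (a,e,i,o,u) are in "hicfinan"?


Input: hicfinan
Checking each character:
  'h' at position 0: consonant
  'i' at position 1: vowel (running total: 1)
  'c' at position 2: consonant
  'f' at position 3: consonant
  'i' at position 4: vowel (running total: 2)
  'n' at position 5: consonant
  'a' at position 6: vowel (running total: 3)
  'n' at position 7: consonant
Total vowels: 3

3


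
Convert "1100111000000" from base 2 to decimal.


Input: "1100111000000" in base 2
Positional expansion:
  Digit '1' (value 1) x 2^12 = 4096
  Digit '1' (value 1) x 2^11 = 2048
  Digit '0' (value 0) x 2^10 = 0
  Digit '0' (value 0) x 2^9 = 0
  Digit '1' (value 1) x 2^8 = 256
  Digit '1' (value 1) x 2^7 = 128
  Digit '1' (value 1) x 2^6 = 64
  Digit '0' (value 0) x 2^5 = 0
  Digit '0' (value 0) x 2^4 = 0
  Digit '0' (value 0) x 2^3 = 0
  Digit '0' (value 0) x 2^2 = 0
  Digit '0' (value 0) x 2^1 = 0
  Digit '0' (value 0) x 2^0 = 0
Sum = 6592

6592


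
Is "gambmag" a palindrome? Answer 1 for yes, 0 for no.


Input: gambmag
Reversed: gambmag
  Compare pos 0 ('g') with pos 6 ('g'): match
  Compare pos 1 ('a') with pos 5 ('a'): match
  Compare pos 2 ('m') with pos 4 ('m'): match
Result: palindrome

1


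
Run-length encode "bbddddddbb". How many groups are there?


Input: bbddddddbb
Scanning for consecutive runs:
  Group 1: 'b' x 2 (positions 0-1)
  Group 2: 'd' x 6 (positions 2-7)
  Group 3: 'b' x 2 (positions 8-9)
Total groups: 3

3


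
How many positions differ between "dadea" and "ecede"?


Comparing "dadea" and "ecede" position by position:
  Position 0: 'd' vs 'e' => DIFFER
  Position 1: 'a' vs 'c' => DIFFER
  Position 2: 'd' vs 'e' => DIFFER
  Position 3: 'e' vs 'd' => DIFFER
  Position 4: 'a' vs 'e' => DIFFER
Positions that differ: 5

5


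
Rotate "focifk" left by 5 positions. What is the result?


Input: "focifk", rotate left by 5
First 5 characters: "focif"
Remaining characters: "k"
Concatenate remaining + first: "k" + "focif" = "kfocif"

kfocif


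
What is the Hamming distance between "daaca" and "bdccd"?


Comparing "daaca" and "bdccd" position by position:
  Position 0: 'd' vs 'b' => differ
  Position 1: 'a' vs 'd' => differ
  Position 2: 'a' vs 'c' => differ
  Position 3: 'c' vs 'c' => same
  Position 4: 'a' vs 'd' => differ
Total differences (Hamming distance): 4

4


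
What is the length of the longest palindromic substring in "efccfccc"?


Input: "efccfccc"
Checking substrings for palindromes:
  [2:7] "ccfcc" (len 5) => palindrome
  [1:5] "fccf" (len 4) => palindrome
  [3:6] "cfc" (len 3) => palindrome
  [5:8] "ccc" (len 3) => palindrome
  [2:4] "cc" (len 2) => palindrome
  [5:7] "cc" (len 2) => palindrome
Longest palindromic substring: "ccfcc" with length 5

5


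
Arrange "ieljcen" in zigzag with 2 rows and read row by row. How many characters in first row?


Zigzag "ieljcen" into 2 rows:
Placing characters:
  'i' => row 0
  'e' => row 1
  'l' => row 0
  'j' => row 1
  'c' => row 0
  'e' => row 1
  'n' => row 0
Rows:
  Row 0: "ilcn"
  Row 1: "eje"
First row length: 4

4


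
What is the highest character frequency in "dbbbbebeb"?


Input: dbbbbebeb
Character counts:
  'b': 6
  'd': 1
  'e': 2
Maximum frequency: 6

6


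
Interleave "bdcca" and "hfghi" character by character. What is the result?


Interleaving "bdcca" and "hfghi":
  Position 0: 'b' from first, 'h' from second => "bh"
  Position 1: 'd' from first, 'f' from second => "df"
  Position 2: 'c' from first, 'g' from second => "cg"
  Position 3: 'c' from first, 'h' from second => "ch"
  Position 4: 'a' from first, 'i' from second => "ai"
Result: bhdfcgchai

bhdfcgchai


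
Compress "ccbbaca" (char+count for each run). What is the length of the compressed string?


Input: ccbbaca
Runs:
  'c' x 2 => "c2"
  'b' x 2 => "b2"
  'a' x 1 => "a1"
  'c' x 1 => "c1"
  'a' x 1 => "a1"
Compressed: "c2b2a1c1a1"
Compressed length: 10

10


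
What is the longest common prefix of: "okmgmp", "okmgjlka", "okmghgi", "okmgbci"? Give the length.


Words: okmgmp, okmgjlka, okmghgi, okmgbci
  Position 0: all 'o' => match
  Position 1: all 'k' => match
  Position 2: all 'm' => match
  Position 3: all 'g' => match
  Position 4: ('m', 'j', 'h', 'b') => mismatch, stop
LCP = "okmg" (length 4)

4


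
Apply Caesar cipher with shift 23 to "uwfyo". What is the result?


Caesar cipher: shift "uwfyo" by 23
  'u' (pos 20) + 23 = pos 17 = 'r'
  'w' (pos 22) + 23 = pos 19 = 't'
  'f' (pos 5) + 23 = pos 2 = 'c'
  'y' (pos 24) + 23 = pos 21 = 'v'
  'o' (pos 14) + 23 = pos 11 = 'l'
Result: rtcvl

rtcvl


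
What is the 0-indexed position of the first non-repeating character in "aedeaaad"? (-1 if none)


Input: aedeaaad
Character frequencies:
  'a': 4
  'd': 2
  'e': 2
Scanning left to right for freq == 1:
  Position 0 ('a'): freq=4, skip
  Position 1 ('e'): freq=2, skip
  Position 2 ('d'): freq=2, skip
  Position 3 ('e'): freq=2, skip
  Position 4 ('a'): freq=4, skip
  Position 5 ('a'): freq=4, skip
  Position 6 ('a'): freq=4, skip
  Position 7 ('d'): freq=2, skip
  No unique character found => answer = -1

-1


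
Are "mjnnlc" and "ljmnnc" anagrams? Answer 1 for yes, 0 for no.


Strings: "mjnnlc", "ljmnnc"
Sorted first:  cjlmnn
Sorted second: cjlmnn
Sorted forms match => anagrams

1


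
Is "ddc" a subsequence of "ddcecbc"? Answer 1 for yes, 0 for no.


Check if "ddc" is a subsequence of "ddcecbc"
Greedy scan:
  Position 0 ('d'): matches sub[0] = 'd'
  Position 1 ('d'): matches sub[1] = 'd'
  Position 2 ('c'): matches sub[2] = 'c'
  Position 3 ('e'): no match needed
  Position 4 ('c'): no match needed
  Position 5 ('b'): no match needed
  Position 6 ('c'): no match needed
All 3 characters matched => is a subsequence

1


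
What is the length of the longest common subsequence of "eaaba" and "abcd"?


LCS of "eaaba" and "abcd"
DP table:
           a    b    c    d
      0    0    0    0    0
  e   0    0    0    0    0
  a   0    1    1    1    1
  a   0    1    1    1    1
  b   0    1    2    2    2
  a   0    1    2    2    2
LCS length = dp[5][4] = 2

2


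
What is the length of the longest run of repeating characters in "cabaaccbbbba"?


Input: "cabaaccbbbba"
Scanning for longest run:
  Position 1 ('a'): new char, reset run to 1
  Position 2 ('b'): new char, reset run to 1
  Position 3 ('a'): new char, reset run to 1
  Position 4 ('a'): continues run of 'a', length=2
  Position 5 ('c'): new char, reset run to 1
  Position 6 ('c'): continues run of 'c', length=2
  Position 7 ('b'): new char, reset run to 1
  Position 8 ('b'): continues run of 'b', length=2
  Position 9 ('b'): continues run of 'b', length=3
  Position 10 ('b'): continues run of 'b', length=4
  Position 11 ('a'): new char, reset run to 1
Longest run: 'b' with length 4

4


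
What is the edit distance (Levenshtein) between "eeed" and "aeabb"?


Computing edit distance: "eeed" -> "aeabb"
DP table:
           a    e    a    b    b
      0    1    2    3    4    5
  e   1    1    1    2    3    4
  e   2    2    1    2    3    4
  e   3    3    2    2    3    4
  d   4    4    3    3    3    4
Edit distance = dp[4][5] = 4

4


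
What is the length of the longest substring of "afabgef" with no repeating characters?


Input: "afabgef"
Sliding window (track last position of each char):
  Position 0 ('a'): window [0,0] length 1 -- new best
  Position 1 ('f'): window [0,1] length 2 -- new best
  Position 2 ('a'): repeat (last at 0), move window start to 1
  Position 2 ('a'): window [1,2] length 2
  Position 3 ('b'): window [1,3] length 3 -- new best
  Position 4 ('g'): window [1,4] length 4 -- new best
  Position 5 ('e'): window [1,5] length 5 -- new best
  Position 6 ('f'): repeat (last at 1), move window start to 2
  Position 6 ('f'): window [2,6] length 5
Longest substring with no repeats: "fabge" with length 5

5


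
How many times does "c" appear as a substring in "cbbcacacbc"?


Searching for "c" in "cbbcacacbc"
Scanning each position:
  Position 0: "c" => MATCH
  Position 1: "b" => no
  Position 2: "b" => no
  Position 3: "c" => MATCH
  Position 4: "a" => no
  Position 5: "c" => MATCH
  Position 6: "a" => no
  Position 7: "c" => MATCH
  Position 8: "b" => no
  Position 9: "c" => MATCH
Total occurrences: 5

5


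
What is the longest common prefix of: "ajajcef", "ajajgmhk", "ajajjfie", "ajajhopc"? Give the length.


Words: ajajcef, ajajgmhk, ajajjfie, ajajhopc
  Position 0: all 'a' => match
  Position 1: all 'j' => match
  Position 2: all 'a' => match
  Position 3: all 'j' => match
  Position 4: ('c', 'g', 'j', 'h') => mismatch, stop
LCP = "ajaj" (length 4)

4


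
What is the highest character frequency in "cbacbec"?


Input: cbacbec
Character counts:
  'a': 1
  'b': 2
  'c': 3
  'e': 1
Maximum frequency: 3

3


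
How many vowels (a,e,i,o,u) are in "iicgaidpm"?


Input: iicgaidpm
Checking each character:
  'i' at position 0: vowel (running total: 1)
  'i' at position 1: vowel (running total: 2)
  'c' at position 2: consonant
  'g' at position 3: consonant
  'a' at position 4: vowel (running total: 3)
  'i' at position 5: vowel (running total: 4)
  'd' at position 6: consonant
  'p' at position 7: consonant
  'm' at position 8: consonant
Total vowels: 4

4


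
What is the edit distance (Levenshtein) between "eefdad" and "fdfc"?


Computing edit distance: "eefdad" -> "fdfc"
DP table:
           f    d    f    c
      0    1    2    3    4
  e   1    1    2    3    4
  e   2    2    2    3    4
  f   3    2    3    2    3
  d   4    3    2    3    3
  a   5    4    3    3    4
  d   6    5    4    4    4
Edit distance = dp[6][4] = 4

4
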